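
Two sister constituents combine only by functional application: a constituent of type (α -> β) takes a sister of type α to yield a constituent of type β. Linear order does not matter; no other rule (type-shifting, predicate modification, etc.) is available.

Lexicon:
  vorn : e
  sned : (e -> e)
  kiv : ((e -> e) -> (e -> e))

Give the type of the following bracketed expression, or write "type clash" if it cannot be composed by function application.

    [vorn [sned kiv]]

e

[sned kiv] — kiv of type ((e -> e) -> (e -> e)) combines with sned of type (e -> e): type (e -> e).
[vorn [sned kiv]] — [sned kiv] of type (e -> e) combines with vorn of type e: type e.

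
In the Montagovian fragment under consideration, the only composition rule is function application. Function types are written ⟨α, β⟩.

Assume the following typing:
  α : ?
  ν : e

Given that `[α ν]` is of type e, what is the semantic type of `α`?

[α ν] must have type e. The sister ν has type e; that is not a function onto e, so α must be the functor, of type ⟨e, e⟩.

⟨e, e⟩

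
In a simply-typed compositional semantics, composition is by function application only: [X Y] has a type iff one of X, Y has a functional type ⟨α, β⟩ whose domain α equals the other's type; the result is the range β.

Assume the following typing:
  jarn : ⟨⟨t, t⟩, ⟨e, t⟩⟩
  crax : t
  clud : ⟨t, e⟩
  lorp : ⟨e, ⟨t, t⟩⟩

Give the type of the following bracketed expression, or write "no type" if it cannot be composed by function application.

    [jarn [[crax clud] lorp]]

⟨e, t⟩

[crax clud]: ⟨t, e⟩ applied to t yields e.
[[crax clud] lorp]: ⟨e, ⟨t, t⟩⟩ applied to e yields ⟨t, t⟩.
[jarn [[crax clud] lorp]]: ⟨⟨t, t⟩, ⟨e, t⟩⟩ applied to ⟨t, t⟩ yields ⟨e, t⟩.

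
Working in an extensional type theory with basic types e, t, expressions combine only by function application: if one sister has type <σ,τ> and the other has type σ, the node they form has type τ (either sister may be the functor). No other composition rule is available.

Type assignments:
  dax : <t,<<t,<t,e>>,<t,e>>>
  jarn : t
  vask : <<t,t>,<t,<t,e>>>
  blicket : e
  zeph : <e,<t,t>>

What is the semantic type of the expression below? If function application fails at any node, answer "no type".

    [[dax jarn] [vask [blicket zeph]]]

<t,e>

[dax jarn]: <t,<<t,<t,e>>,<t,e>>> applied to t yields <<t,<t,e>>,<t,e>>.
[blicket zeph]: <e,<t,t>> applied to e yields <t,t>.
[vask [blicket zeph]]: <<t,t>,<t,<t,e>>> applied to <t,t> yields <t,<t,e>>.
[[dax jarn] [vask [blicket zeph]]]: <<t,<t,e>>,<t,e>> applied to <t,<t,e>> yields <t,e>.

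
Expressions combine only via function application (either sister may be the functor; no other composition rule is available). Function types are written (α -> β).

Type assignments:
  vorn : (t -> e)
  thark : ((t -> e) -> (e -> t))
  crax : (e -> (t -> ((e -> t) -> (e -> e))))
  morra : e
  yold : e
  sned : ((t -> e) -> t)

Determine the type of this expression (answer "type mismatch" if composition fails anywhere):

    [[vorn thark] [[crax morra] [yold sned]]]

[vorn thark] — thark of type ((t -> e) -> (e -> t)) combines with vorn of type (t -> e): type (e -> t).
[crax morra] — crax of type (e -> (t -> ((e -> t) -> (e -> e)))) combines with morra of type e: type (t -> ((e -> t) -> (e -> e))).
[yold sned]: e with ((t -> e) -> t) — neither is a function whose domain matches the other; composition fails here.

type mismatch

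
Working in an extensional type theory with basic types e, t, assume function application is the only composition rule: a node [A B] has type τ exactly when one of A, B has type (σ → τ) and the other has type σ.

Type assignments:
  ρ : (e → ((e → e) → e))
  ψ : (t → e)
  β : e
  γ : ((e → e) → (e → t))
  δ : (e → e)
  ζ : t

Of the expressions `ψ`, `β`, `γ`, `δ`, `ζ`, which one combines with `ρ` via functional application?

β

ψ : (t → e) — neither side's domain matches the other.
β — combines: ρ : (e → ((e → e) → e)) takes β : e as argument, giving ((e → e) → e).
γ : ((e → e) → (e → t)) — neither side's domain matches the other.
δ : (e → e) — neither side's domain matches the other.
ζ : t — neither side's domain matches the other.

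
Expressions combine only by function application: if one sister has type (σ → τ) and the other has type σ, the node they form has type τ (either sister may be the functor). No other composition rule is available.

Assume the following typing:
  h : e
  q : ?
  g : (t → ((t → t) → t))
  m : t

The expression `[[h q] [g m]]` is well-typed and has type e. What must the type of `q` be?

At [[h q] [g m]] (required: e): [g m] is ((t → t) → t), which is not a function with range e; hence [h q] is the functor — type (((t → t) → t) → e).
At [h q] (required: (((t → t) → t) → e)): h is e, which is not a function with range (((t → t) → t) → e); hence q is the functor — type (e → (((t → t) → t) → e)).

(e → (((t → t) → t) → e))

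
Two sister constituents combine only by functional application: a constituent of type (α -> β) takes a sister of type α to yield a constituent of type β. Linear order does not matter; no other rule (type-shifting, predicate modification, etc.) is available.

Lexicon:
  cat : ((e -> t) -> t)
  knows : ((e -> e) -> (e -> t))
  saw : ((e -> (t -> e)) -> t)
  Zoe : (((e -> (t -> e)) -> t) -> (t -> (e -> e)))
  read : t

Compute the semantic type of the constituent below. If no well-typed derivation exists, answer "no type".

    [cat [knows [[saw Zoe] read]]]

[saw Zoe]: Zoe is (((e -> (t -> e)) -> t) -> (t -> (e -> e))), saw is ((e -> (t -> e)) -> t); result (t -> (e -> e)).
[[saw Zoe] read]: [saw Zoe] is (t -> (e -> e)), read is t; result (e -> e).
[knows [[saw Zoe] read]]: knows is ((e -> e) -> (e -> t)), [[saw Zoe] read] is (e -> e); result (e -> t).
[cat [knows [[saw Zoe] read]]]: cat is ((e -> t) -> t), [knows [[saw Zoe] read]] is (e -> t); result t.

t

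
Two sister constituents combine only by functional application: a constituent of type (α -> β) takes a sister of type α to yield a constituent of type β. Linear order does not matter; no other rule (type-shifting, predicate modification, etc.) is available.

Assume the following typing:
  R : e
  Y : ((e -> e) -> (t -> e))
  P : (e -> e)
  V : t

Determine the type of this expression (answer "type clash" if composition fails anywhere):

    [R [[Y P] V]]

At [Y P], Y : ((e -> e) -> (t -> e)) takes P : (e -> e), giving (t -> e).
At [[Y P] V], [Y P] : (t -> e) takes V : t, giving e.
At [R [[Y P] V]]: neither e nor e can take the other as argument; the node is ill-typed.

type clash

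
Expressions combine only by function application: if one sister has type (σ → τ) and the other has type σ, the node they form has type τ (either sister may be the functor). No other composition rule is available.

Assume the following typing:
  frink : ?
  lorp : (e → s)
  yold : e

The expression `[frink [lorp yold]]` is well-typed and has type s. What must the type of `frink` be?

(s → s)

[frink [lorp yold]] is required to be s. [lorp yold] : s cannot yield s as functor, so frink : (s → s).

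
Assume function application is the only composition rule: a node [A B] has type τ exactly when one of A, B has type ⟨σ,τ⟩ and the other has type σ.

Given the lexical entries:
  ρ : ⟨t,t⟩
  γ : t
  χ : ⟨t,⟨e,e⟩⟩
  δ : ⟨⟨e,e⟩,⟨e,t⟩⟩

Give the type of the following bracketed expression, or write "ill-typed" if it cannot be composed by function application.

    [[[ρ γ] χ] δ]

⟨e,t⟩

[ρ γ]: ρ is ⟨t,t⟩, γ is t; result t.
[[ρ γ] χ]: χ is ⟨t,⟨e,e⟩⟩, [ρ γ] is t; result ⟨e,e⟩.
[[[ρ γ] χ] δ]: δ is ⟨⟨e,e⟩,⟨e,t⟩⟩, [[ρ γ] χ] is ⟨e,e⟩; result ⟨e,t⟩.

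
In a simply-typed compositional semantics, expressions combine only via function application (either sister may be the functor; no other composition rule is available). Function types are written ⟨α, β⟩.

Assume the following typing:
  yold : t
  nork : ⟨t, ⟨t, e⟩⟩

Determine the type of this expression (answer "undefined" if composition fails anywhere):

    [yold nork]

At [yold nork], nork : ⟨t, ⟨t, e⟩⟩ takes yold : t, giving ⟨t, e⟩.

⟨t, e⟩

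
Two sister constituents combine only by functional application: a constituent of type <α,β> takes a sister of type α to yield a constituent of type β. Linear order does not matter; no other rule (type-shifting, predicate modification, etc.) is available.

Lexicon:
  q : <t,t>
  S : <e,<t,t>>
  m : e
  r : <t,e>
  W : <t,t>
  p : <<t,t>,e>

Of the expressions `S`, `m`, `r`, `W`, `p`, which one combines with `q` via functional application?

p

S : <e,<t,t>> — no; q wants t, and S wants e.
m : e — no; q wants t, and m wants nothing (atomic).
r : <t,e> — no; q wants t, and r wants t.
W : <t,t> — no; q wants t, and W wants t.
p — combines: p : <<t,t>,e> takes q : <t,t> as argument, giving e.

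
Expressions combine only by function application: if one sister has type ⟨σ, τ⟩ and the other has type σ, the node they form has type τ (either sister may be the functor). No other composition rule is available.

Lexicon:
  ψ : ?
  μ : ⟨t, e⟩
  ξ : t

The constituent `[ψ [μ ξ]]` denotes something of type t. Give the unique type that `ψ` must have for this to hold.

⟨e, t⟩

[ψ [μ ξ]] is required to be t. [μ ξ] : e cannot yield t as functor, so ψ : ⟨e, t⟩.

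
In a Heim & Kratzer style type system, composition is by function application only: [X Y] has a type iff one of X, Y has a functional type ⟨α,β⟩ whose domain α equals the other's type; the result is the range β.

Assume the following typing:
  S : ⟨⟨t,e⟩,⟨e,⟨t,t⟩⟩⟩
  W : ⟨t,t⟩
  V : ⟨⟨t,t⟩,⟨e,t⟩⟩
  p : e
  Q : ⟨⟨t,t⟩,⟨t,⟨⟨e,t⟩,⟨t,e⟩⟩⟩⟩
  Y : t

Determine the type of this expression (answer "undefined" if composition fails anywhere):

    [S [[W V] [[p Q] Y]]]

[W V]: ⟨⟨t,t⟩,⟨e,t⟩⟩ applied to ⟨t,t⟩ yields ⟨e,t⟩.
[p Q]: e with ⟨⟨t,t⟩,⟨t,⟨⟨e,t⟩,⟨t,e⟩⟩⟩⟩ — neither is a function whose domain matches the other; composition fails here.

undefined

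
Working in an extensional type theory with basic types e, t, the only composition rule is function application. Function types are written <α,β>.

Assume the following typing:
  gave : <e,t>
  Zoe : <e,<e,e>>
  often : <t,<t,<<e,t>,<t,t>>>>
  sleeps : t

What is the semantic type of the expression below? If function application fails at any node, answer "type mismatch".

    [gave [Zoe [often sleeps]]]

[often sleeps]: functor often : <t,<t,<<e,t>,<t,t>>>>, argument sleeps : t; result <t,<<e,t>,<t,t>>>.
[Zoe [often sleeps]]: <e,<e,e>> with <t,<<e,t>,<t,t>>> — neither is a function whose domain matches the other; composition fails here.

type mismatch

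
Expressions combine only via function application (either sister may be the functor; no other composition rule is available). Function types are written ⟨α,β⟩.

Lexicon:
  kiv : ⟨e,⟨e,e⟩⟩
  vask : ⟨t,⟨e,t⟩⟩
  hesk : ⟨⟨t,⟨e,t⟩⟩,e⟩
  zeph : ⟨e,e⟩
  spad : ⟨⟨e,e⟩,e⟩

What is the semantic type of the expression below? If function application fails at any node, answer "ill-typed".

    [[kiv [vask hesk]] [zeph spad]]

At [vask hesk], hesk : ⟨⟨t,⟨e,t⟩⟩,e⟩ takes vask : ⟨t,⟨e,t⟩⟩, giving e.
At [kiv [vask hesk]], kiv : ⟨e,⟨e,e⟩⟩ takes [vask hesk] : e, giving ⟨e,e⟩.
At [zeph spad], spad : ⟨⟨e,e⟩,e⟩ takes zeph : ⟨e,e⟩, giving e.
At [[kiv [vask hesk]] [zeph spad]], [kiv [vask hesk]] : ⟨e,e⟩ takes [zeph spad] : e, giving e.

e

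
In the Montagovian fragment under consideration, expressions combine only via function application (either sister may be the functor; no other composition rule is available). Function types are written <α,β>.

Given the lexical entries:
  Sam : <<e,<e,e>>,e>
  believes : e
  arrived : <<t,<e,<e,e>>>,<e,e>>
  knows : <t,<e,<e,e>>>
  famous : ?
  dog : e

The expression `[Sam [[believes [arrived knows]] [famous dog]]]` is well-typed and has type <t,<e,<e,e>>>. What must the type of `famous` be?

<e,<e,<<<e,<e,e>>,e>,<t,<e,<e,e>>>>>>

For [Sam [[believes [arrived knows]] [famous dog]]] to have type <t,<e,<e,e>>> with Sam of type <<e,<e,e>>,e>, [[believes [arrived knows]] [famous dog]] must be the function: [[believes [arrived knows]] [famous dog]] : <<<e,<e,e>>,e>,<t,<e,<e,e>>>>.
For [[believes [arrived knows]] [famous dog]] to have type <<<e,<e,e>>,e>,<t,<e,<e,e>>>> with [believes [arrived knows]] of type e, [famous dog] must be the function: [famous dog] : <e,<<<e,<e,e>>,e>,<t,<e,<e,e>>>>>.
For [famous dog] to have type <e,<<<e,<e,e>>,e>,<t,<e,<e,e>>>>> with dog of type e, famous must be the function: famous : <e,<e,<<<e,<e,e>>,e>,<t,<e,<e,e>>>>>>.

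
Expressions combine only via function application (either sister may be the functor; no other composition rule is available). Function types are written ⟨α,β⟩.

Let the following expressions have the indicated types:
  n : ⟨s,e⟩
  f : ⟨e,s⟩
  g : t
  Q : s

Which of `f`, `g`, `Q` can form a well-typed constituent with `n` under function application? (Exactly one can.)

Q

f : ⟨e,s⟩ — no; n wants s, and f wants e.
g : t — no; n wants s, and g wants nothing (atomic).
Q — combines: n : ⟨s,e⟩ takes Q : s as argument, giving e.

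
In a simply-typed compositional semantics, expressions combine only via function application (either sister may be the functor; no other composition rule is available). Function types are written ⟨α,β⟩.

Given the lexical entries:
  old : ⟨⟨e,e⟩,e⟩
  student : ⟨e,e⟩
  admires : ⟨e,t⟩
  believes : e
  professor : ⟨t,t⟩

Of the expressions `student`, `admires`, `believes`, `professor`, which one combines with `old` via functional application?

student

student — combines: old : ⟨⟨e,e⟩,e⟩ takes student : ⟨e,e⟩ as argument, giving e.
admires : ⟨e,t⟩ — neither side's domain matches the other.
believes : e — neither side's domain matches the other.
professor : ⟨t,t⟩ — neither side's domain matches the other.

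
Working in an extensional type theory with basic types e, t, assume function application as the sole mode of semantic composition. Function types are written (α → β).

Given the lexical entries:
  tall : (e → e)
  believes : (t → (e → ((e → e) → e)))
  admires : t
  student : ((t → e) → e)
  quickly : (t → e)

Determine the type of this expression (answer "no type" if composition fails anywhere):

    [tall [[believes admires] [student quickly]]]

[believes admires]: believes is (t → (e → ((e → e) → e))), admires is t; result (e → ((e → e) → e)).
[student quickly]: student is ((t → e) → e), quickly is (t → e); result e.
[[believes admires] [student quickly]]: [believes admires] is (e → ((e → e) → e)), [student quickly] is e; result ((e → e) → e).
[tall [[believes admires] [student quickly]]]: [[believes admires] [student quickly]] is ((e → e) → e), tall is (e → e); result e.

e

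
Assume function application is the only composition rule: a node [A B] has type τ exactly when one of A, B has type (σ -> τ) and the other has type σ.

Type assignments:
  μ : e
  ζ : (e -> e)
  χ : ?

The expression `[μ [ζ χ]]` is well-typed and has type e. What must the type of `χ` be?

((e -> e) -> (e -> e))

[μ [ζ χ]] must have type e. The sister μ has type e; that is not a function onto e, so [ζ χ] must be the functor, of type (e -> e).
[ζ χ] must have type (e -> e). The sister ζ has type (e -> e); that is not a function onto (e -> e), so χ must be the functor, of type ((e -> e) -> (e -> e)).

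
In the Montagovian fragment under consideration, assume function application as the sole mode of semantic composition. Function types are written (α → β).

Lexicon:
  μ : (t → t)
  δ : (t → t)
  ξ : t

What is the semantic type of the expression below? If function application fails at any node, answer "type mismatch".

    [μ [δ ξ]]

t

At [δ ξ], δ : (t → t) takes ξ : t, giving t.
At [μ [δ ξ]], μ : (t → t) takes [δ ξ] : t, giving t.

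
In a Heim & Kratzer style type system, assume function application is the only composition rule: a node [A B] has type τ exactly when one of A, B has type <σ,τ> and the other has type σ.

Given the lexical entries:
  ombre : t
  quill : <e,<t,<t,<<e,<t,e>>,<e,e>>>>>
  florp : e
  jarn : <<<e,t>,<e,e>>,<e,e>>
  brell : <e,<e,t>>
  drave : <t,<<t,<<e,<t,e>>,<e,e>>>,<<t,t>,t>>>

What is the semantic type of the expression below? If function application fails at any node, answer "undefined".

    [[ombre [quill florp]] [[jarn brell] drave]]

undefined

At [quill florp], quill : <e,<t,<t,<<e,<t,e>>,<e,e>>>>> takes florp : e, giving <t,<t,<<e,<t,e>>,<e,e>>>>.
At [ombre [quill florp]], [quill florp] : <t,<t,<<e,<t,e>>,<e,e>>>> takes ombre : t, giving <t,<<e,<t,e>>,<e,e>>>.
At [jarn brell]: neither <<<e,t>,<e,e>>,<e,e>> nor <e,<e,t>> can take the other as argument; the node is ill-typed.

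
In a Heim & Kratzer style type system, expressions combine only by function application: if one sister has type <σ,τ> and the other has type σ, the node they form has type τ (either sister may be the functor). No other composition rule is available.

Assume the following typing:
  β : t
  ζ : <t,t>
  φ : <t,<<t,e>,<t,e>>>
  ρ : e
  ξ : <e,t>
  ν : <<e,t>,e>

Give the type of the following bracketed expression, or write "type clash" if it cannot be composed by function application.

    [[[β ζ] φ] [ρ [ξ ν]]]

At [β ζ], ζ : <t,t> takes β : t, giving t.
At [[β ζ] φ], φ : <t,<<t,e>,<t,e>>> takes [β ζ] : t, giving <<t,e>,<t,e>>.
At [ξ ν], ν : <<e,t>,e> takes ξ : <e,t>, giving e.
At [ρ [ξ ν]]: neither e nor e can take the other as argument; the node is ill-typed.

type clash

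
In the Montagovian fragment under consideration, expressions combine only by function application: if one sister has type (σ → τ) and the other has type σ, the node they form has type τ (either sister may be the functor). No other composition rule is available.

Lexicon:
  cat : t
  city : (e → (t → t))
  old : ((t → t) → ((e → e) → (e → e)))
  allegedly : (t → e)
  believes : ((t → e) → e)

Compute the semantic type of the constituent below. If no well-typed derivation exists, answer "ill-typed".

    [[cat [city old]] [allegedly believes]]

[city old]: (e → (t → t)) and ((t → t) → ((e → e) → (e → e))) cannot combine by function application — type clash.

ill-typed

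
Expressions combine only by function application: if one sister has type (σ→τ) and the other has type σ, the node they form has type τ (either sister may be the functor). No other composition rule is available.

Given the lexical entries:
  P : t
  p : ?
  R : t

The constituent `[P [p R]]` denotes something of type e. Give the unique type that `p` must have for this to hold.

(t→(t→e))

At [P [p R]] (required: e): P is t, which is not a function with range e; hence [p R] is the functor — type (t→e).
At [p R] (required: (t→e)): R is t, which is not a function with range (t→e); hence p is the functor — type (t→(t→e)).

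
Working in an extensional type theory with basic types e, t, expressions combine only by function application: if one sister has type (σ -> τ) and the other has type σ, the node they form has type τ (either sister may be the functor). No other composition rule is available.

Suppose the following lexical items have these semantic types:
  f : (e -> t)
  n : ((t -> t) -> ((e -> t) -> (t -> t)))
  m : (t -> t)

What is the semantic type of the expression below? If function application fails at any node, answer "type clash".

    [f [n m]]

[n m] — n of type ((t -> t) -> ((e -> t) -> (t -> t))) combines with m of type (t -> t): type ((e -> t) -> (t -> t)).
[f [n m]] — [n m] of type ((e -> t) -> (t -> t)) combines with f of type (e -> t): type (t -> t).

(t -> t)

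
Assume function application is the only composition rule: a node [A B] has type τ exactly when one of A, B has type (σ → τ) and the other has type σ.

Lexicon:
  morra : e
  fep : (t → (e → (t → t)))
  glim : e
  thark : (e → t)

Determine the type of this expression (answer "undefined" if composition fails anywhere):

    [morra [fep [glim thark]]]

At [glim thark], thark : (e → t) takes glim : e, giving t.
At [fep [glim thark]], fep : (t → (e → (t → t))) takes [glim thark] : t, giving (e → (t → t)).
At [morra [fep [glim thark]]], [fep [glim thark]] : (e → (t → t)) takes morra : e, giving (t → t).

(t → t)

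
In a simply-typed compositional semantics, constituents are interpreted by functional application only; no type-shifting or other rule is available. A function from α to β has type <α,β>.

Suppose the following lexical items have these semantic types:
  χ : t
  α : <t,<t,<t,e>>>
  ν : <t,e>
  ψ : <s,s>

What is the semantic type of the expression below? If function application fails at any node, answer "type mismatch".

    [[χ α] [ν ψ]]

[χ α]: α is <t,<t,<t,e>>>, χ is t; result <t,<t,e>>.
[ν ψ]: <t,e> with <s,s> — neither is a function whose domain matches the other; composition fails here.

type mismatch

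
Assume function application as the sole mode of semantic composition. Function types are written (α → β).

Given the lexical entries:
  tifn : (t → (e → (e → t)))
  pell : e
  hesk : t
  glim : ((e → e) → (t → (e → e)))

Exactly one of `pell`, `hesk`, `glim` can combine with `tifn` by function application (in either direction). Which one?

hesk

pell : e — does not combine with tifn.
hesk — combines: tifn : (t → (e → (e → t))) takes hesk : t as argument, giving (e → (e → t)).
glim : ((e → e) → (t → (e → e))) — does not combine with tifn.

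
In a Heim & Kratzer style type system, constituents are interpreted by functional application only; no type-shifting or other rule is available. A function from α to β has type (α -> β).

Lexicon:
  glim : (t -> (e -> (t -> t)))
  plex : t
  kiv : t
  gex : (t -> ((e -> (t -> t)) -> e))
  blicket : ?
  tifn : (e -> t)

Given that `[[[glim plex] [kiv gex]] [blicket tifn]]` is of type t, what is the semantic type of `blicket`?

((e -> t) -> (e -> t))

For [[[glim plex] [kiv gex]] [blicket tifn]] to have type t with [[glim plex] [kiv gex]] of type e, [blicket tifn] must be the function: [blicket tifn] : (e -> t).
For [blicket tifn] to have type (e -> t) with tifn of type (e -> t), blicket must be the function: blicket : ((e -> t) -> (e -> t)).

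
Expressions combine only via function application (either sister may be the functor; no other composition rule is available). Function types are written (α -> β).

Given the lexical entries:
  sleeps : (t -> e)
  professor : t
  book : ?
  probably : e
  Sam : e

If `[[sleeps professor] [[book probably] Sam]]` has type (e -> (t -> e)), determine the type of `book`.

At [[sleeps professor] [[book probably] Sam]] (required: (e -> (t -> e))): [sleeps professor] is e, which is not a function with range (e -> (t -> e)); hence [[book probably] Sam] is the functor — type (e -> (e -> (t -> e))).
At [[book probably] Sam] (required: (e -> (e -> (t -> e)))): Sam is e, which is not a function with range (e -> (e -> (t -> e))); hence [book probably] is the functor — type (e -> (e -> (e -> (t -> e)))).
At [book probably] (required: (e -> (e -> (e -> (t -> e))))): probably is e, which is not a function with range (e -> (e -> (e -> (t -> e)))); hence book is the functor — type (e -> (e -> (e -> (e -> (t -> e))))).

(e -> (e -> (e -> (e -> (t -> e)))))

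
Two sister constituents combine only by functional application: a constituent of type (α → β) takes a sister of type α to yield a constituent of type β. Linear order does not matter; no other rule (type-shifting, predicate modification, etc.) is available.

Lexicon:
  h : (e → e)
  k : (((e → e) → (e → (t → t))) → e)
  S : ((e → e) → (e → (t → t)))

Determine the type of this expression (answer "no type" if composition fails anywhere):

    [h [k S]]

e

[k S]: k is (((e → e) → (e → (t → t))) → e), S is ((e → e) → (e → (t → t))); result e.
[h [k S]]: h is (e → e), [k S] is e; result e.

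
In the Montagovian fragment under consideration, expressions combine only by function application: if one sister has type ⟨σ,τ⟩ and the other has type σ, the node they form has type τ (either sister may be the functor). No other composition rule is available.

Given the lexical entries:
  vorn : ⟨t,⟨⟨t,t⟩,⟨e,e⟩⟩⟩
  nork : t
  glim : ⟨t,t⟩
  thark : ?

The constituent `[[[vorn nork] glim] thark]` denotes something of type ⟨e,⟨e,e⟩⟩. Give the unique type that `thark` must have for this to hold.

⟨⟨e,e⟩,⟨e,⟨e,e⟩⟩⟩

[[[vorn nork] glim] thark] must have type ⟨e,⟨e,e⟩⟩. The sister [[vorn nork] glim] has type ⟨e,e⟩; that is not a function onto ⟨e,⟨e,e⟩⟩, so thark must be the functor, of type ⟨⟨e,e⟩,⟨e,⟨e,e⟩⟩⟩.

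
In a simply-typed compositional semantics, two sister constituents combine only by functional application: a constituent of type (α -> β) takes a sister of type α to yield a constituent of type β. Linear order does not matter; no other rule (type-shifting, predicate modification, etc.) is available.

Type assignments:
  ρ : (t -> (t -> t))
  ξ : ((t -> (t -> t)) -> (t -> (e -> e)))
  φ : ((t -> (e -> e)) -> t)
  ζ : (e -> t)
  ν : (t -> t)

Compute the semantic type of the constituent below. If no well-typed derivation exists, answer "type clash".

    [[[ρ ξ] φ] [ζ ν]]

type clash

[ρ ξ]: ((t -> (t -> t)) -> (t -> (e -> e))) applied to (t -> (t -> t)) yields (t -> (e -> e)).
[[ρ ξ] φ]: ((t -> (e -> e)) -> t) applied to (t -> (e -> e)) yields t.
[ζ ν]: (e -> t) and (t -> t) cannot combine by function application — type clash.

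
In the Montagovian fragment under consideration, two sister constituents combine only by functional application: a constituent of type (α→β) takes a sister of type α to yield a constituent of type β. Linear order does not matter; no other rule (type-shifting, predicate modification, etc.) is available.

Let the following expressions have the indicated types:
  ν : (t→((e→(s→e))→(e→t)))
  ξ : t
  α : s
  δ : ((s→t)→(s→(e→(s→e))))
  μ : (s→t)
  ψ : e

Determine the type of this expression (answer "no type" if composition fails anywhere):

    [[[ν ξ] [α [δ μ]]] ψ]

t

[ν ξ]: ν is (t→((e→(s→e))→(e→t))), ξ is t; result ((e→(s→e))→(e→t)).
[δ μ]: δ is ((s→t)→(s→(e→(s→e)))), μ is (s→t); result (s→(e→(s→e))).
[α [δ μ]]: [δ μ] is (s→(e→(s→e))), α is s; result (e→(s→e)).
[[ν ξ] [α [δ μ]]]: [ν ξ] is ((e→(s→e))→(e→t)), [α [δ μ]] is (e→(s→e)); result (e→t).
[[[ν ξ] [α [δ μ]]] ψ]: [[ν ξ] [α [δ μ]]] is (e→t), ψ is e; result t.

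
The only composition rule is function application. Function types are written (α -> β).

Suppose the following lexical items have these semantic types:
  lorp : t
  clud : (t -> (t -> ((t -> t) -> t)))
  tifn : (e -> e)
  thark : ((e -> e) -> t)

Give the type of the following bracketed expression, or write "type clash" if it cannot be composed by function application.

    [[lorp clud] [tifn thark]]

((t -> t) -> t)

[lorp clud]: functor clud : (t -> (t -> ((t -> t) -> t))), argument lorp : t; result (t -> ((t -> t) -> t)).
[tifn thark]: functor thark : ((e -> e) -> t), argument tifn : (e -> e); result t.
[[lorp clud] [tifn thark]]: functor [lorp clud] : (t -> ((t -> t) -> t)), argument [tifn thark] : t; result ((t -> t) -> t).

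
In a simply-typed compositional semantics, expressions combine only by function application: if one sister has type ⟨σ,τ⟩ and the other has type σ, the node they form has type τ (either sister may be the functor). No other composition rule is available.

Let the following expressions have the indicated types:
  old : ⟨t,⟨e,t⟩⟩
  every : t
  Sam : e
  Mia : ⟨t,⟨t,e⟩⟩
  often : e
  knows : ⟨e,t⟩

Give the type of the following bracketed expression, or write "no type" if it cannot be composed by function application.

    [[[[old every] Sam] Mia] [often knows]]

[old every] — old of type ⟨t,⟨e,t⟩⟩ combines with every of type t: type ⟨e,t⟩.
[[old every] Sam] — [old every] of type ⟨e,t⟩ combines with Sam of type e: type t.
[[[old every] Sam] Mia] — Mia of type ⟨t,⟨t,e⟩⟩ combines with [[old every] Sam] of type t: type ⟨t,e⟩.
[often knows] — knows of type ⟨e,t⟩ combines with often of type e: type t.
[[[[old every] Sam] Mia] [often knows]] — [[[old every] Sam] Mia] of type ⟨t,e⟩ combines with [often knows] of type t: type e.

e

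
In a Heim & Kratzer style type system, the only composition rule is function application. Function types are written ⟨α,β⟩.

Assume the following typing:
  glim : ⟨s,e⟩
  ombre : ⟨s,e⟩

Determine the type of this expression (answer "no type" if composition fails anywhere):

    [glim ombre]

At [glim ombre]: neither ⟨s,e⟩ nor ⟨s,e⟩ can take the other as argument; the node is ill-typed.

no type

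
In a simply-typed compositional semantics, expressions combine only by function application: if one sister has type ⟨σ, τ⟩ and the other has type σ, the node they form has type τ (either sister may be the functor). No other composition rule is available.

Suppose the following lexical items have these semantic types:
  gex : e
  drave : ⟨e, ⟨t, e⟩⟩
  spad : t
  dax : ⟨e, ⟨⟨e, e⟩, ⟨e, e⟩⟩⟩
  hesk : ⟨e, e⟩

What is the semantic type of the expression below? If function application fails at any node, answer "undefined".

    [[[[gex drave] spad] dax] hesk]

[gex drave]: functor drave : ⟨e, ⟨t, e⟩⟩, argument gex : e; result ⟨t, e⟩.
[[gex drave] spad]: functor [gex drave] : ⟨t, e⟩, argument spad : t; result e.
[[[gex drave] spad] dax]: functor dax : ⟨e, ⟨⟨e, e⟩, ⟨e, e⟩⟩⟩, argument [[gex drave] spad] : e; result ⟨⟨e, e⟩, ⟨e, e⟩⟩.
[[[[gex drave] spad] dax] hesk]: functor [[[gex drave] spad] dax] : ⟨⟨e, e⟩, ⟨e, e⟩⟩, argument hesk : ⟨e, e⟩; result ⟨e, e⟩.

⟨e, e⟩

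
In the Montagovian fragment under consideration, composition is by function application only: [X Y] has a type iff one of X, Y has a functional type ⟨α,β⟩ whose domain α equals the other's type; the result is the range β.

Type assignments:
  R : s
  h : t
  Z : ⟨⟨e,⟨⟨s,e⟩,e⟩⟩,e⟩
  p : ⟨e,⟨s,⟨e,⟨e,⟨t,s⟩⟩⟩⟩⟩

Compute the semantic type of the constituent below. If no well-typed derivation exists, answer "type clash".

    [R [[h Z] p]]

[h Z]: t and ⟨⟨e,⟨⟨s,e⟩,e⟩⟩,e⟩ cannot combine by function application — type clash.

type clash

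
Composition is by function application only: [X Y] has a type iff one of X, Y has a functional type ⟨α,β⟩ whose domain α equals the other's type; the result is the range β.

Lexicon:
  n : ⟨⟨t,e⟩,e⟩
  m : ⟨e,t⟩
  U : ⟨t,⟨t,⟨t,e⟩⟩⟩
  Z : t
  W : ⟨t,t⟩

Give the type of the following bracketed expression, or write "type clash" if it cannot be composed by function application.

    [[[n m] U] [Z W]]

[n m]: ⟨⟨t,e⟩,e⟩ with ⟨e,t⟩ — neither is a function whose domain matches the other; composition fails here.

type clash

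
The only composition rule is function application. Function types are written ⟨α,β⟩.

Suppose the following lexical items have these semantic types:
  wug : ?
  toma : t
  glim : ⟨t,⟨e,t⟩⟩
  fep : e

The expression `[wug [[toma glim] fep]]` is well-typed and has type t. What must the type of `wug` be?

[wug [[toma glim] fep]] must have type t. The sister [[toma glim] fep] has type t; that is not a function onto t, so wug must be the functor, of type ⟨t,t⟩.

⟨t,t⟩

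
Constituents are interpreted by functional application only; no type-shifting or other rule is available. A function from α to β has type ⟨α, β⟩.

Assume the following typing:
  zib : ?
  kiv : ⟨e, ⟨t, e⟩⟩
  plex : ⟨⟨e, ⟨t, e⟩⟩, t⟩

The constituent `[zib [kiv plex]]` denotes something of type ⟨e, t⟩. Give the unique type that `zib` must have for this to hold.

⟨t, ⟨e, t⟩⟩

[zib [kiv plex]] is required to be ⟨e, t⟩. [kiv plex] : t cannot yield ⟨e, t⟩ as functor, so zib : ⟨t, ⟨e, t⟩⟩.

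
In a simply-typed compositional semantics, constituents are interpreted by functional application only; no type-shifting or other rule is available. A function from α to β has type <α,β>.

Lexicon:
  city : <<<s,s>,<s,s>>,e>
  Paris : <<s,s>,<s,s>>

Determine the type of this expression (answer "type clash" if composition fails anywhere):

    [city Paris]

e

[city Paris] — city of type <<<s,s>,<s,s>>,e> combines with Paris of type <<s,s>,<s,s>>: type e.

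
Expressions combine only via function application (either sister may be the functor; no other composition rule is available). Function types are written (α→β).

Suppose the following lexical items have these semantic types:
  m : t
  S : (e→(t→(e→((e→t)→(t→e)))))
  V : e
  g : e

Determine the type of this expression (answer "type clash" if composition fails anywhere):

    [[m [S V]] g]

((e→t)→(t→e))

[S V]: functor S : (e→(t→(e→((e→t)→(t→e))))), argument V : e; result (t→(e→((e→t)→(t→e)))).
[m [S V]]: functor [S V] : (t→(e→((e→t)→(t→e)))), argument m : t; result (e→((e→t)→(t→e))).
[[m [S V]] g]: functor [m [S V]] : (e→((e→t)→(t→e))), argument g : e; result ((e→t)→(t→e)).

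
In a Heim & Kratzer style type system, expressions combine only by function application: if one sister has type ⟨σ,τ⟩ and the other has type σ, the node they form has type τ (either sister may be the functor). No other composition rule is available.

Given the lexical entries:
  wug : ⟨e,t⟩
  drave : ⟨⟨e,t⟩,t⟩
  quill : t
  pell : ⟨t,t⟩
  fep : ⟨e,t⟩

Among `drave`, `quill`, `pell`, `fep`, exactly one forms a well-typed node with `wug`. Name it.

drave

drave — combines: drave : ⟨⟨e,t⟩,t⟩ takes wug : ⟨e,t⟩ as argument, giving t.
quill : t — no; wug wants e, and quill wants nothing (atomic).
pell : ⟨t,t⟩ — no; wug wants e, and pell wants t.
fep : ⟨e,t⟩ — no; wug wants e, and fep wants e.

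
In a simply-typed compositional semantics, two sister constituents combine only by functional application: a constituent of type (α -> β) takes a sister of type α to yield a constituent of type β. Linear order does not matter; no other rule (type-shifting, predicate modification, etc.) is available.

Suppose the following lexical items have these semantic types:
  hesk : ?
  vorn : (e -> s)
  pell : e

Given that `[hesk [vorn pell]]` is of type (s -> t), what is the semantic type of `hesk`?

(s -> (s -> t))

At [hesk [vorn pell]] (required: (s -> t)): [vorn pell] is s, which is not a function with range (s -> t); hence hesk is the functor — type (s -> (s -> t)).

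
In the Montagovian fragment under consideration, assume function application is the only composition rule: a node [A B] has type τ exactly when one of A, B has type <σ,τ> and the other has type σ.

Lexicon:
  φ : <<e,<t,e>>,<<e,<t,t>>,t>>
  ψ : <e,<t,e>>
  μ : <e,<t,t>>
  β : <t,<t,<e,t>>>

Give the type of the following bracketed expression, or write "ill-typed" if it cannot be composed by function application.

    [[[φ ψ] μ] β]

[φ ψ]: <<e,<t,e>>,<<e,<t,t>>,t>> applied to <e,<t,e>> yields <<e,<t,t>>,t>.
[[φ ψ] μ]: <<e,<t,t>>,t> applied to <e,<t,t>> yields t.
[[[φ ψ] μ] β]: <t,<t,<e,t>>> applied to t yields <t,<e,t>>.

<t,<e,t>>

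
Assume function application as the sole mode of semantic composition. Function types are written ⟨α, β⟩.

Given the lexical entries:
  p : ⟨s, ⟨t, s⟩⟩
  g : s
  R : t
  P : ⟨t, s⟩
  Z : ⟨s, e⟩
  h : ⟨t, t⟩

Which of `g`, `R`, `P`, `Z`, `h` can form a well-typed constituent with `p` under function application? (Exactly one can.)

g — combines: p : ⟨s, ⟨t, s⟩⟩ takes g : s as argument, giving ⟨t, s⟩.
R : t — p needs s; R needs nothing (atomic); neither fits.
P : ⟨t, s⟩ — p needs s; P needs t; neither fits.
Z : ⟨s, e⟩ — p needs s; Z needs s; neither fits.
h : ⟨t, t⟩ — p needs s; h needs t; neither fits.

g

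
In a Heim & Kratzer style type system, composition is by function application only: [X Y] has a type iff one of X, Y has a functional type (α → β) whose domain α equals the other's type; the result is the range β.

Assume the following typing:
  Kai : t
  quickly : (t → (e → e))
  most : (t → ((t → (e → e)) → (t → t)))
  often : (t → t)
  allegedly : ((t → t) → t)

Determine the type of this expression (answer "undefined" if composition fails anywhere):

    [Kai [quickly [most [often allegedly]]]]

t

[often allegedly]: ((t → t) → t) applied to (t → t) yields t.
[most [often allegedly]]: (t → ((t → (e → e)) → (t → t))) applied to t yields ((t → (e → e)) → (t → t)).
[quickly [most [often allegedly]]]: ((t → (e → e)) → (t → t)) applied to (t → (e → e)) yields (t → t).
[Kai [quickly [most [often allegedly]]]]: (t → t) applied to t yields t.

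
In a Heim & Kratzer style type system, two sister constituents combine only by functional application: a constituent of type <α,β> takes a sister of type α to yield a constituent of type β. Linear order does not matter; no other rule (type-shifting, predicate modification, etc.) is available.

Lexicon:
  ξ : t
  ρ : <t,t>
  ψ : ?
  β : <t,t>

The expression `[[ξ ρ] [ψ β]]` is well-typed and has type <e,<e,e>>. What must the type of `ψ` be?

[[ξ ρ] [ψ β]] must have type <e,<e,e>>. The sister [ξ ρ] has type t; that is not a function onto <e,<e,e>>, so [ψ β] must be the functor, of type <t,<e,<e,e>>>.
[ψ β] must have type <t,<e,<e,e>>>. The sister β has type <t,t>; that is not a function onto <t,<e,<e,e>>>, so ψ must be the functor, of type <<t,t>,<t,<e,<e,e>>>>.

<<t,t>,<t,<e,<e,e>>>>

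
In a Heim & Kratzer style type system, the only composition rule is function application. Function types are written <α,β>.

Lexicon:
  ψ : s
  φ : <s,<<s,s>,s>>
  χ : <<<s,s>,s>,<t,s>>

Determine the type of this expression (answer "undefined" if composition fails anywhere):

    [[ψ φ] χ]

At [ψ φ], φ : <s,<<s,s>,s>> takes ψ : s, giving <<s,s>,s>.
At [[ψ φ] χ], χ : <<<s,s>,s>,<t,s>> takes [ψ φ] : <<s,s>,s>, giving <t,s>.

<t,s>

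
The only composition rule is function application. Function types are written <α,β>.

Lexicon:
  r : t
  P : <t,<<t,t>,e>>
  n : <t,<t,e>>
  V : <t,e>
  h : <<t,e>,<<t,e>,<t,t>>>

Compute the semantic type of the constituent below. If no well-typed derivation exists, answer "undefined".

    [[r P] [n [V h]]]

At [r P], P : <t,<<t,t>,e>> takes r : t, giving <<t,t>,e>.
At [V h], h : <<t,e>,<<t,e>,<t,t>>> takes V : <t,e>, giving <<t,e>,<t,t>>.
[n [V h]]: <t,<t,e>> with <<t,e>,<t,t>> — neither is a function whose domain matches the other; composition fails here.

undefined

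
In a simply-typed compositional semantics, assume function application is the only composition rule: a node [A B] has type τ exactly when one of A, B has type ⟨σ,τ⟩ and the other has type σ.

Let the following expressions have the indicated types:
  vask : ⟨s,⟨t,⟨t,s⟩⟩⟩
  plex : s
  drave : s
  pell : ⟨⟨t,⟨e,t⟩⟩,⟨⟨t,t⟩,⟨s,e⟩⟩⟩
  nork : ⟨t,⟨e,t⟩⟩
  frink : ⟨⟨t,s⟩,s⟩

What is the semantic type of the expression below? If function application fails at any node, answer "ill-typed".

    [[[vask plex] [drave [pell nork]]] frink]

[vask plex]: ⟨s,⟨t,⟨t,s⟩⟩⟩ applied to s yields ⟨t,⟨t,s⟩⟩.
[pell nork]: ⟨⟨t,⟨e,t⟩⟩,⟨⟨t,t⟩,⟨s,e⟩⟩⟩ applied to ⟨t,⟨e,t⟩⟩ yields ⟨⟨t,t⟩,⟨s,e⟩⟩.
[drave [pell nork]]: s with ⟨⟨t,t⟩,⟨s,e⟩⟩ — neither is a function whose domain matches the other; composition fails here.

ill-typed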